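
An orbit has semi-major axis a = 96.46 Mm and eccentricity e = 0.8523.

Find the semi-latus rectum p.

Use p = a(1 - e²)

Convert to SI: a = 96.46 Mm = 9.646e+07 m.
p = a (1 − e²).
p = 9.646e+07 · (1 − (0.8523)²) = 9.646e+07 · 0.273585 ≈ 2.639e+07 m = 26.39 Mm.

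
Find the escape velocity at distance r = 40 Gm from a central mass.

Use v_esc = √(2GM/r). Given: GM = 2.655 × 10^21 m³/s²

Convert to SI: r = 40 Gm = 4e+10 m.
Escape velocity comes from setting total energy to zero: ½v² − GM/r = 0 ⇒ v_esc = √(2GM / r).
v_esc = √(2 · 2.655e+21 / 4e+10) m/s ≈ 3.643e+05 m/s = 364.3 km/s.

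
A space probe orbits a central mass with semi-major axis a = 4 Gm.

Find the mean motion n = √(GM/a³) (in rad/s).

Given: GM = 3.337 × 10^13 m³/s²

Convert to SI: a = 4 Gm = 4e+09 m.
n = √(GM / a³).
n = √(3.337e+13 / (4e+09)³) rad/s ≈ 2.283e-08 rad/s.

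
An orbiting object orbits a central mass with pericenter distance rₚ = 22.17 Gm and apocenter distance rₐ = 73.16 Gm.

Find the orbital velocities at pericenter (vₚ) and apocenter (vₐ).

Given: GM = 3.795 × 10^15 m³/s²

Convert to SI: rₚ = 22.17 Gm = 2.217e+10 m; rₐ = 73.16 Gm = 7.316e+10 m.
Use the vis-viva equation v² = GM(2/r − 1/a) with a = (rₚ + rₐ)/2 = (2.217e+10 + 7.316e+10)/2 = 4.7665e+10 m.
vₚ = √(GM · (2/rₚ − 1/a)) = √(3.795e+15 · (2/2.217e+10 − 1/4.7665e+10)) m/s ≈ 512.6 m/s = 512.6 m/s.
vₐ = √(GM · (2/rₐ − 1/a)) = √(3.795e+15 · (2/7.316e+10 − 1/4.7665e+10)) m/s ≈ 155.3 m/s = 155.3 m/s.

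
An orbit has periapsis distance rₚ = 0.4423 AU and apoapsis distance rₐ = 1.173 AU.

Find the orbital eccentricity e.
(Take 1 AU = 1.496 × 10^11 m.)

Convert to SI: rₚ = 0.4423 AU = 6.61681e+10 m; rₐ = 1.173 AU = 1.75481e+11 m.
e = (rₐ − rₚ) / (rₐ + rₚ).
e = (1.75481e+11 − 6.61681e+10) / (1.75481e+11 + 6.61681e+10) = 1.09313e+11 / 2.41649e+11 ≈ 0.4524.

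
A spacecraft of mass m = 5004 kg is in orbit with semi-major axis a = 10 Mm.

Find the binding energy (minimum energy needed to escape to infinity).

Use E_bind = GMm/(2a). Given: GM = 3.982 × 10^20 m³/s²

Convert to SI: a = 10 Mm = 1e+07 m.
Total orbital energy is E = −GMm/(2a); binding energy is E_bind = −E = GMm/(2a).
E_bind = 3.982e+20 · 5004 / (2 · 1e+07) J ≈ 9.963e+16 J = 99.63 PJ.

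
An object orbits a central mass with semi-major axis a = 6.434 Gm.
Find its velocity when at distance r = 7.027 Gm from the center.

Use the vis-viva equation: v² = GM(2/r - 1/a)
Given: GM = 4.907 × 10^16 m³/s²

Convert to SI: a = 6.434 Gm = 6.434e+09 m; r = 7.027 Gm = 7.027e+09 m.
Vis-viva: v = √(GM · (2/r − 1/a)).
2/r − 1/a = 2/7.027e+09 − 1/6.434e+09 = 1.29192e-10 m⁻¹.
v = √(4.907e+16 · 1.29192e-10) m/s ≈ 2518 m/s = 2.518 km/s.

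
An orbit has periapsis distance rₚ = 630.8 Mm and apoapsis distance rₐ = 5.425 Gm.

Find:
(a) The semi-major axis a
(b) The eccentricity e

Convert to SI: rₚ = 630.8 Mm = 6.308e+08 m; rₐ = 5.425 Gm = 5.425e+09 m.
(a) a = (rₚ + rₐ) / 2 = (6.308e+08 + 5.425e+09) / 2 ≈ 3.028e+09 m = 3.028 Gm.
(b) e = (rₐ − rₚ) / (rₐ + rₚ) = (5.425e+09 − 6.308e+08) / (5.425e+09 + 6.308e+08) ≈ 0.7917.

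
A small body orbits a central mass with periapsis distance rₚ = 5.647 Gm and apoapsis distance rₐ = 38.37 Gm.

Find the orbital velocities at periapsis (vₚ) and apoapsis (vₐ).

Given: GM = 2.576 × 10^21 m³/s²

Convert to SI: rₚ = 5.647 Gm = 5.647e+09 m; rₐ = 38.37 Gm = 3.837e+10 m.
Use the vis-viva equation v² = GM(2/r − 1/a) with a = (rₚ + rₐ)/2 = (5.647e+09 + 3.837e+10)/2 = 2.20085e+10 m.
vₚ = √(GM · (2/rₚ − 1/a)) = √(2.576e+21 · (2/5.647e+09 − 1/2.20085e+10)) m/s ≈ 8.918e+05 m/s = 891.8 km/s.
vₐ = √(GM · (2/rₐ − 1/a)) = √(2.576e+21 · (2/3.837e+10 − 1/2.20085e+10)) m/s ≈ 1.312e+05 m/s = 131.2 km/s.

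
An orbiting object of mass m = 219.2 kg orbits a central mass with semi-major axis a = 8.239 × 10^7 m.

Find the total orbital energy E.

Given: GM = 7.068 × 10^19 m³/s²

E = −GMm / (2a).
E = −7.068e+19 · 219.2 / (2 · 8.239e+07) J ≈ -9.402e+13 J = -94.02 TJ.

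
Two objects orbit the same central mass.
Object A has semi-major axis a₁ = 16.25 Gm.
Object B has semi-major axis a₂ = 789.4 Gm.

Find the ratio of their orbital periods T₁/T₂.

Convert to SI: a₁ = 16.25 Gm = 1.625e+10 m; a₂ = 789.4 Gm = 7.894e+11 m.
From Kepler's third law, (T₁/T₂)² = (a₁/a₂)³, so T₁/T₂ = (a₁/a₂)^(3/2).
a₁/a₂ = 1.625e+10 / 7.894e+11 = 0.0205853.
T₁/T₂ = (0.0205853)^(3/2) ≈ 0.002953.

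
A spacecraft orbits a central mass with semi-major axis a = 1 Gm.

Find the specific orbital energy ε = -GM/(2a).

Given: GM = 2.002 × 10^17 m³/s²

Convert to SI: a = 1 Gm = 1e+09 m.
ε = −GM / (2a).
ε = −2.002e+17 / (2 · 1e+09) J/kg ≈ -1.001e+08 J/kg = -100.1 MJ/kg.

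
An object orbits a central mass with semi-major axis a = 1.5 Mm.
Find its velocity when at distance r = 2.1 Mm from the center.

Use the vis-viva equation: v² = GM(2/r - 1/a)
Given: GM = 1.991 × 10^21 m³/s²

Convert to SI: a = 1.5 Mm = 1.5e+06 m; r = 2.1 Mm = 2.1e+06 m.
Vis-viva: v = √(GM · (2/r − 1/a)).
2/r − 1/a = 2/2.1e+06 − 1/1.5e+06 = 2.85714e-07 m⁻¹.
v = √(1.991e+21 · 2.85714e-07) m/s ≈ 2.385e+07 m/s = 2.385e+04 km/s.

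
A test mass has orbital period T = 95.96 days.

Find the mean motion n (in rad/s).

Convert to SI: T = 95.96 days = 8.29094e+06 s.
n = 2π / T.
n = 2π / 8.29094e+06 s ≈ 7.578e-07 rad/s.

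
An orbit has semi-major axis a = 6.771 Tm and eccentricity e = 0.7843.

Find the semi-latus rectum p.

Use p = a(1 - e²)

Convert to SI: a = 6.771 Tm = 6.771e+12 m.
p = a (1 − e²).
p = 6.771e+12 · (1 − (0.7843)²) = 6.771e+12 · 0.384874 ≈ 2.606e+12 m = 2.606 Tm.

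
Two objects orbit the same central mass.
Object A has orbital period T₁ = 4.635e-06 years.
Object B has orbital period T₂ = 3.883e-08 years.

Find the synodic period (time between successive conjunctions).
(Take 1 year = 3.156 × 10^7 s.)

Convert to SI: T₁ = 4.635e-06 years = 146.281 s; T₂ = 3.883e-08 years = 1.22547 s.
T_syn = |T₁ · T₂ / (T₁ − T₂)|.
T_syn = |146.281 · 1.22547 / (146.281 − 1.22547)| s ≈ 1.236 s = 3.916e-08 years.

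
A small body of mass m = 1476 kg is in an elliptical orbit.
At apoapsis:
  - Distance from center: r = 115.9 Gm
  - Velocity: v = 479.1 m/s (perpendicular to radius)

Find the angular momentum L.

Convert to SI: r = 115.9 Gm = 1.159e+11 m.
Since v is perpendicular to r, L = m · v · r.
L = 1476 · 479.1 · 1.159e+11 kg·m²/s ≈ 8.196e+16 kg·m²/s.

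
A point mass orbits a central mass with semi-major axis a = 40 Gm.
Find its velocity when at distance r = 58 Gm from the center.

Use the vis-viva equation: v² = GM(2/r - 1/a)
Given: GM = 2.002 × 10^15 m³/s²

Convert to SI: a = 40 Gm = 4e+10 m; r = 58 Gm = 5.8e+10 m.
Vis-viva: v = √(GM · (2/r − 1/a)).
2/r − 1/a = 2/5.8e+10 − 1/4e+10 = 9.48276e-12 m⁻¹.
v = √(2.002e+15 · 9.48276e-12) m/s ≈ 137.8 m/s = 137.8 m/s.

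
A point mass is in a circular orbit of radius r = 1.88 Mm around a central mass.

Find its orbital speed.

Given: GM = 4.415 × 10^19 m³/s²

Convert to SI: r = 1.88 Mm = 1.88e+06 m.
For a circular orbit, gravity supplies the centripetal force, so v = √(GM / r).
v = √(4.415e+19 / 1.88e+06) m/s ≈ 4.846e+06 m/s = 4846 km/s.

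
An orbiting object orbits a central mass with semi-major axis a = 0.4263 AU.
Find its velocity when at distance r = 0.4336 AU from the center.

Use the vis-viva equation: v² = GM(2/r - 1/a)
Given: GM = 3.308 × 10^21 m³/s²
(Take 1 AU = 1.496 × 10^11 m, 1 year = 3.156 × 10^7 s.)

Convert to SI: a = 0.4263 AU = 6.37745e+10 m; r = 0.4336 AU = 6.48666e+10 m.
Vis-viva: v = √(GM · (2/r − 1/a)).
2/r − 1/a = 2/6.48666e+10 − 1/6.37745e+10 = 1.51523e-11 m⁻¹.
v = √(3.308e+21 · 1.51523e-11) m/s ≈ 2.239e+05 m/s = 47.23 AU/year.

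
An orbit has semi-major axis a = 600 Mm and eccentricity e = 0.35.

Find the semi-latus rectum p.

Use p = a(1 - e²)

Convert to SI: a = 600 Mm = 6e+08 m.
p = a (1 − e²).
p = 6e+08 · (1 − (0.35)²) = 6e+08 · 0.8775 ≈ 5.265e+08 m = 526.5 Mm.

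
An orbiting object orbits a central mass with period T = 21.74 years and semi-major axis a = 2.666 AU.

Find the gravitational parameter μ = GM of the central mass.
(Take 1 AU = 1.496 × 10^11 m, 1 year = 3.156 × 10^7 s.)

Convert to SI: T = 21.74 years = 6.86114e+08 s; a = 2.666 AU = 3.98834e+11 m.
GM = 4π² · a³ / T².
GM = 4π² · (3.98834e+11)³ / (6.86114e+08)² m³/s² ≈ 5.32e+18 m³/s² = 5.32 × 10^18 m³/s².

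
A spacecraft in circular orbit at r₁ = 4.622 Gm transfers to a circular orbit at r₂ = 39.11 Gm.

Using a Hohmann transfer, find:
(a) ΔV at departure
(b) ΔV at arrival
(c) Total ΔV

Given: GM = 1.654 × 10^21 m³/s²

Convert to SI: r₁ = 4.622 Gm = 4.622e+09 m; r₂ = 39.11 Gm = 3.911e+10 m.
Transfer semi-major axis: a_t = (r₁ + r₂)/2 = (4.622e+09 + 3.911e+10)/2 = 2.1866e+10 m.
Circular speeds: v₁ = √(GM/r₁) = 598209 m/s, v₂ = √(GM/r₂) = 205648 m/s.
Transfer speeds (vis-viva v² = GM(2/r − 1/a_t)): v₁ᵗ = 800041 m/s, v₂ᵗ = 94548.4 m/s.
(a) ΔV₁ = |v₁ᵗ − v₁| ≈ 2.018e+05 m/s = 201.8 km/s.
(b) ΔV₂ = |v₂ − v₂ᵗ| ≈ 1.111e+05 m/s = 111.1 km/s.
(c) ΔV_total = ΔV₁ + ΔV₂ ≈ 3.129e+05 m/s = 312.9 km/s.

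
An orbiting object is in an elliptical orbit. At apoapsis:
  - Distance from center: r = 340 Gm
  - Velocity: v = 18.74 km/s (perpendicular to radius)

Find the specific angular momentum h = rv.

Convert to SI: r = 340 Gm = 3.4e+11 m; v = 18.74 km/s = 18740 m/s.
With v perpendicular to r, h = r · v.
h = 3.4e+11 · 18740 m²/s ≈ 6.372e+15 m²/s.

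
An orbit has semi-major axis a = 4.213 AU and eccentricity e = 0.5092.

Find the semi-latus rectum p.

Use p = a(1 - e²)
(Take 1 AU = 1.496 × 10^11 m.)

Convert to SI: a = 4.213 AU = 6.30265e+11 m.
p = a (1 − e²).
p = 6.30265e+11 · (1 − (0.5092)²) = 6.30265e+11 · 0.740715 ≈ 4.668e+11 m = 3.121 AU.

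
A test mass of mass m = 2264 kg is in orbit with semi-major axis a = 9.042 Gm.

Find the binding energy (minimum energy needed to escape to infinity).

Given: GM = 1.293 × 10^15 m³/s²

Convert to SI: a = 9.042 Gm = 9.042e+09 m.
Total orbital energy is E = −GMm/(2a); binding energy is E_bind = −E = GMm/(2a).
E_bind = 1.293e+15 · 2264 / (2 · 9.042e+09) J ≈ 1.619e+08 J = 161.9 MJ.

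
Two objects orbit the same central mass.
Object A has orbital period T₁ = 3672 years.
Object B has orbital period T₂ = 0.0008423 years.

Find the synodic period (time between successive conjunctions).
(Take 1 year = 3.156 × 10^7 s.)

Convert to SI: T₁ = 3672 years = 1.15888e+11 s; T₂ = 0.0008423 years = 26583 s.
T_syn = |T₁ · T₂ / (T₁ − T₂)|.
T_syn = |1.15888e+11 · 26583 / (1.15888e+11 − 26583)| s ≈ 2.658e+04 s = 0.0008423 years.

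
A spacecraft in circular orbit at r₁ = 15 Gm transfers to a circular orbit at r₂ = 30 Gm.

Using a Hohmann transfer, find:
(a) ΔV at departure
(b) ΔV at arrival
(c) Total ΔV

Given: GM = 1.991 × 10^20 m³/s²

Convert to SI: r₁ = 15 Gm = 1.5e+10 m; r₂ = 30 Gm = 3e+10 m.
Transfer semi-major axis: a_t = (r₁ + r₂)/2 = (1.5e+10 + 3e+10)/2 = 2.25e+10 m.
Circular speeds: v₁ = √(GM/r₁) = 115210 m/s, v₂ = √(GM/r₂) = 81465.7 m/s.
Transfer speeds (vis-viva v² = GM(2/r − 1/a_t)): v₁ᵗ = 133033 m/s, v₂ᵗ = 66516.5 m/s.
(a) ΔV₁ = |v₁ᵗ − v₁| ≈ 1.782e+04 m/s = 17.82 km/s.
(b) ΔV₂ = |v₂ − v₂ᵗ| ≈ 1.495e+04 m/s = 14.95 km/s.
(c) ΔV_total = ΔV₁ + ΔV₂ ≈ 3.277e+04 m/s = 32.77 km/s.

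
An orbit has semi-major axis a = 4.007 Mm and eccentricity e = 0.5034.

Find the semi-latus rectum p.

Convert to SI: a = 4.007 Mm = 4.007e+06 m.
p = a (1 − e²).
p = 4.007e+06 · (1 − (0.5034)²) = 4.007e+06 · 0.746588 ≈ 2.992e+06 m = 2.992 Mm.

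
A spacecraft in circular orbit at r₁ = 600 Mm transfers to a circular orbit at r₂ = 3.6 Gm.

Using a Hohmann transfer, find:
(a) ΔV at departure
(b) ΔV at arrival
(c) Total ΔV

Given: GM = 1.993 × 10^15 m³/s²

Convert to SI: r₁ = 600 Mm = 6e+08 m; r₂ = 3.6 Gm = 3.6e+09 m.
Transfer semi-major axis: a_t = (r₁ + r₂)/2 = (6e+08 + 3.6e+09)/2 = 2.1e+09 m.
Circular speeds: v₁ = √(GM/r₁) = 1822.54 m/s, v₂ = √(GM/r₂) = 744.05 m/s.
Transfer speeds (vis-viva v² = GM(2/r − 1/a_t)): v₁ᵗ = 2386.27 m/s, v₂ᵗ = 397.712 m/s.
(a) ΔV₁ = |v₁ᵗ − v₁| ≈ 563.7 m/s = 563.7 m/s.
(b) ΔV₂ = |v₂ − v₂ᵗ| ≈ 346.3 m/s = 346.3 m/s.
(c) ΔV_total = ΔV₁ + ΔV₂ ≈ 910.1 m/s = 910.1 m/s.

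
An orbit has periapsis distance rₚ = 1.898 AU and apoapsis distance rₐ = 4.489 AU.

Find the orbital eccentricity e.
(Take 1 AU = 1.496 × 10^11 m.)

Convert to SI: rₚ = 1.898 AU = 2.83941e+11 m; rₐ = 4.489 AU = 6.71554e+11 m.
e = (rₐ − rₚ) / (rₐ + rₚ).
e = (6.71554e+11 − 2.83941e+11) / (6.71554e+11 + 2.83941e+11) = 3.87614e+11 / 9.55495e+11 ≈ 0.4057.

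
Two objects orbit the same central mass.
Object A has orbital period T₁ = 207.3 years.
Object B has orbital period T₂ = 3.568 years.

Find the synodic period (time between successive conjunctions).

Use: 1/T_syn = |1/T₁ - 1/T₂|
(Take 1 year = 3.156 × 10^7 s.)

Convert to SI: T₁ = 207.3 years = 6.54239e+09 s; T₂ = 3.568 years = 1.12606e+08 s.
T_syn = |T₁ · T₂ / (T₁ − T₂)|.
T_syn = |6.54239e+09 · 1.12606e+08 / (6.54239e+09 − 1.12606e+08)| s ≈ 1.146e+08 s = 3.63 years.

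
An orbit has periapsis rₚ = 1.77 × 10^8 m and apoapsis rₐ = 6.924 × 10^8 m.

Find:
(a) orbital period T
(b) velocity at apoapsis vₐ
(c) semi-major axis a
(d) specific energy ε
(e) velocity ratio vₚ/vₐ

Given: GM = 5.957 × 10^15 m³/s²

(a) With a = (rₚ + rₐ)/2 = 4.347e+08 m, T = 2π √(a³/GM) = 2π √((4.347e+08)³/5.957e+15) s ≈ 7.378e+05 s
(b) With a = (rₚ + rₐ)/2 = 4.347e+08 m, vₐ = √(GM (2/rₐ − 1/a)) = √(5.957e+15 · (2/6.924e+08 − 1/4.347e+08)) m/s ≈ 1872 m/s
(c) a = (rₚ + rₐ)/2 = (1.77e+08 + 6.924e+08)/2 ≈ 4.347e+08 m
(d) With a = (rₚ + rₐ)/2 = 4.347e+08 m, ε = −GM/(2a) = −5.957e+15/(2 · 4.347e+08) J/kg ≈ -6.852e+06 J/kg
(e) Conservation of angular momentum (rₚvₚ = rₐvₐ) gives vₚ/vₐ = rₐ/rₚ = 6.924e+08/1.77e+08 ≈ 3.912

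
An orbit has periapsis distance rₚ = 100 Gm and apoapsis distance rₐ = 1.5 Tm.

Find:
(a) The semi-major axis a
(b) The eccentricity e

Convert to SI: rₚ = 100 Gm = 1e+11 m; rₐ = 1.5 Tm = 1.5e+12 m.
(a) a = (rₚ + rₐ) / 2 = (1e+11 + 1.5e+12) / 2 ≈ 8e+11 m = 800 Gm.
(b) e = (rₐ − rₚ) / (rₐ + rₚ) = (1.5e+12 − 1e+11) / (1.5e+12 + 1e+11) ≈ 0.875.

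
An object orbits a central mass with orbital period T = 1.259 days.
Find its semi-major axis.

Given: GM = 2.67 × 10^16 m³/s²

Convert to SI: T = 1.259 days = 108778 s.
Invert Kepler's third law: a = (GM · T² / (4π²))^(1/3).
Substituting T = 108778 s and GM = 2.67e+16 m³/s²:
a = (2.67e+16 · (108778)² / (4π²))^(1/3) m
a ≈ 2e+08 m = 200 Mm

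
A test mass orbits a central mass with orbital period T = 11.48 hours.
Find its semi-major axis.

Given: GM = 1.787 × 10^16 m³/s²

Convert to SI: T = 11.48 hours = 41328 s.
Invert Kepler's third law: a = (GM · T² / (4π²))^(1/3).
Substituting T = 41328 s and GM = 1.787e+16 m³/s²:
a = (1.787e+16 · (41328)² / (4π²))^(1/3) m
a ≈ 9.178e+07 m = 9.178 × 10^7 m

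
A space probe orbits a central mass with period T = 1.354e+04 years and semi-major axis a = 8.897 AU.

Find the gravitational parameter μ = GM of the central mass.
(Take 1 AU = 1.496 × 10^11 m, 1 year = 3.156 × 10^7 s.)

Convert to SI: T = 1.354e+04 years = 4.27322e+11 s; a = 8.897 AU = 1.33099e+12 m.
GM = 4π² · a³ / T².
GM = 4π² · (1.33099e+12)³ / (4.27322e+11)² m³/s² ≈ 5.098e+14 m³/s² = 5.098 × 10^14 m³/s².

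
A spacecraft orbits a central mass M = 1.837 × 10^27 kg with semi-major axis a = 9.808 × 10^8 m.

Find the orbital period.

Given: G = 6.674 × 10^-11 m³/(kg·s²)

GM = G · M = 6.674e-11 · 1.837e+27 = 1.22601e+17 m³/s².
Kepler's third law: T = 2π √(a³ / GM).
Substituting a = 9.808e+08 m and GM = 1.22601e+17 m³/s²:
T = 2π √((9.808e+08)³ / 1.22601e+17) s
T ≈ 5.512e+05 s = 6.38 days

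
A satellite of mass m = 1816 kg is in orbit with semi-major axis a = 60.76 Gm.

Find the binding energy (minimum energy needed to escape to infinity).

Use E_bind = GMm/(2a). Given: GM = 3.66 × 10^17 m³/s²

Convert to SI: a = 60.76 Gm = 6.076e+10 m.
Total orbital energy is E = −GMm/(2a); binding energy is E_bind = −E = GMm/(2a).
E_bind = 3.66e+17 · 1816 / (2 · 6.076e+10) J ≈ 5.47e+09 J = 5.47 GJ.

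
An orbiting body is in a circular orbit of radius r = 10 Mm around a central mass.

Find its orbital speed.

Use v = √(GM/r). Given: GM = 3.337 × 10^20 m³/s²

Convert to SI: r = 10 Mm = 1e+07 m.
For a circular orbit, gravity supplies the centripetal force, so v = √(GM / r).
v = √(3.337e+20 / 1e+07) m/s ≈ 5.777e+06 m/s = 5777 km/s.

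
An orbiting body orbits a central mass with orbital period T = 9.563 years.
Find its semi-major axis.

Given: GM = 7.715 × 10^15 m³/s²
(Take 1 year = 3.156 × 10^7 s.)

Convert to SI: T = 9.563 years = 3.01808e+08 s.
Invert Kepler's third law: a = (GM · T² / (4π²))^(1/3).
Substituting T = 3.01808e+08 s and GM = 7.715e+15 m³/s²:
a = (7.715e+15 · (3.01808e+08)² / (4π²))^(1/3) m
a ≈ 2.611e+10 m = 2.611 × 10^10 m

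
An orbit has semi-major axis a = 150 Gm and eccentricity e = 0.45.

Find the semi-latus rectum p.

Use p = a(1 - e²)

Convert to SI: a = 150 Gm = 1.5e+11 m.
p = a (1 − e²).
p = 1.5e+11 · (1 − (0.45)²) = 1.5e+11 · 0.7975 ≈ 1.196e+11 m = 119.6 Gm.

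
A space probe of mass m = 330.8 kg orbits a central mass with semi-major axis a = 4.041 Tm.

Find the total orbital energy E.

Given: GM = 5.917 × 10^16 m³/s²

Convert to SI: a = 4.041 Tm = 4.041e+12 m.
E = −GMm / (2a).
E = −5.917e+16 · 330.8 / (2 · 4.041e+12) J ≈ -2.422e+06 J = -2.422 MJ.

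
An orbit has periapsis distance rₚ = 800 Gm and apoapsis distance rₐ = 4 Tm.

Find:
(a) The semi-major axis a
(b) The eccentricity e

Convert to SI: rₚ = 800 Gm = 8e+11 m; rₐ = 4 Tm = 4e+12 m.
(a) a = (rₚ + rₐ) / 2 = (8e+11 + 4e+12) / 2 ≈ 2.4e+12 m = 2.4 Tm.
(b) e = (rₐ − rₚ) / (rₐ + rₚ) = (4e+12 − 8e+11) / (4e+12 + 8e+11) ≈ 0.6667.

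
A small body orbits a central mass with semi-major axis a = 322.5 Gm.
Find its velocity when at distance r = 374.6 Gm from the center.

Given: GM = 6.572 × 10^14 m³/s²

Convert to SI: a = 322.5 Gm = 3.225e+11 m; r = 374.6 Gm = 3.746e+11 m.
Vis-viva: v = √(GM · (2/r − 1/a)).
2/r − 1/a = 2/3.746e+11 − 1/3.225e+11 = 2.23825e-12 m⁻¹.
v = √(6.572e+14 · 2.23825e-12) m/s ≈ 38.35 m/s = 38.35 m/s.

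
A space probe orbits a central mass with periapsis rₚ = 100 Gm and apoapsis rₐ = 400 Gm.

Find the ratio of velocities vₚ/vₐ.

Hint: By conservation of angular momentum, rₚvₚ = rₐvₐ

Convert to SI: rₚ = 100 Gm = 1e+11 m; rₐ = 400 Gm = 4e+11 m.
Conservation of angular momentum gives rₚvₚ = rₐvₐ, so vₚ/vₐ = rₐ/rₚ.
vₚ/vₐ = 4e+11 / 1e+11 ≈ 4.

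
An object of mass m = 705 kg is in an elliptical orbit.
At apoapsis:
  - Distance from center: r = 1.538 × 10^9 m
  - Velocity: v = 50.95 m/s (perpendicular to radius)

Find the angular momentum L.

Since v is perpendicular to r, L = m · v · r.
L = 705 · 50.95 · 1.538e+09 kg·m²/s ≈ 5.524e+13 kg·m²/s.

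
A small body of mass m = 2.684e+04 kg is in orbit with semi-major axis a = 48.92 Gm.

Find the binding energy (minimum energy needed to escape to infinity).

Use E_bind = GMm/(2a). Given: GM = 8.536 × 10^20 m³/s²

Convert to SI: a = 48.92 Gm = 4.892e+10 m.
Total orbital energy is E = −GMm/(2a); binding energy is E_bind = −E = GMm/(2a).
E_bind = 8.536e+20 · 2.684e+04 / (2 · 4.892e+10) J ≈ 2.342e+14 J = 234.2 TJ.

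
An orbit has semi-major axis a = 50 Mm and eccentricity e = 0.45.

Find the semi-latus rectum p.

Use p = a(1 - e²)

Convert to SI: a = 50 Mm = 5e+07 m.
p = a (1 − e²).
p = 5e+07 · (1 − (0.45)²) = 5e+07 · 0.7975 ≈ 3.988e+07 m = 39.88 Mm.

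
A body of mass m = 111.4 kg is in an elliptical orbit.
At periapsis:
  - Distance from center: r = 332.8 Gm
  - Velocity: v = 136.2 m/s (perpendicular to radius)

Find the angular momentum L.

Convert to SI: r = 332.8 Gm = 3.328e+11 m.
Since v is perpendicular to r, L = m · v · r.
L = 111.4 · 136.2 · 3.328e+11 kg·m²/s ≈ 5.049e+15 kg·m²/s.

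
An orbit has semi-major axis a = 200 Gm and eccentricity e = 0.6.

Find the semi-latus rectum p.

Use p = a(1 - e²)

Convert to SI: a = 200 Gm = 2e+11 m.
p = a (1 − e²).
p = 2e+11 · (1 − (0.6)²) = 2e+11 · 0.64 ≈ 1.28e+11 m = 128 Gm.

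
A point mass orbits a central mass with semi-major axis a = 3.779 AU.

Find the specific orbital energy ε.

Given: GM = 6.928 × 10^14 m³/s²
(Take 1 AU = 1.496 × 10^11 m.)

Convert to SI: a = 3.779 AU = 5.65338e+11 m.
ε = −GM / (2a).
ε = −6.928e+14 / (2 · 5.65338e+11) J/kg ≈ -612.7 J/kg = -612.7 J/kg.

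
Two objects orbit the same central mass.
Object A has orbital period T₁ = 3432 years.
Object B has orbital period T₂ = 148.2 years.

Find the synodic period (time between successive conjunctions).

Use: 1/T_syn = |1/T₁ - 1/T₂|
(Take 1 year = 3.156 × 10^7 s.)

Convert to SI: T₁ = 3432 years = 1.08314e+11 s; T₂ = 148.2 years = 4.67719e+09 s.
T_syn = |T₁ · T₂ / (T₁ − T₂)|.
T_syn = |1.08314e+11 · 4.67719e+09 / (1.08314e+11 − 4.67719e+09)| s ≈ 4.888e+09 s = 154.9 years.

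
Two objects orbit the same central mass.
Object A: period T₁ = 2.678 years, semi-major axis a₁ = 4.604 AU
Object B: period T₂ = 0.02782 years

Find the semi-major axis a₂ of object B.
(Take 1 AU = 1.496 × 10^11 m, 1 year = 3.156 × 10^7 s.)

Convert to SI: T₁ = 2.678 years = 8.45177e+07 s; a₁ = 4.604 AU = 6.88758e+11 m; T₂ = 0.02782 years = 877999 s.
Kepler's third law: (T₁/T₂)² = (a₁/a₂)³ ⇒ a₂ = a₁ · (T₂/T₁)^(2/3).
T₂/T₁ = 877999 / 8.45177e+07 = 0.0103883.
a₂ = 6.88758e+11 · (0.0103883)^(2/3) m ≈ 3.279e+10 m = 0.2192 AU.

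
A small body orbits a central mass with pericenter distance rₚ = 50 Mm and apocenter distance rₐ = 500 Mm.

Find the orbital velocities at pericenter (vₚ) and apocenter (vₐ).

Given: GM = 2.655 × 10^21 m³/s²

Convert to SI: rₚ = 50 Mm = 5e+07 m; rₐ = 500 Mm = 5e+08 m.
Use the vis-viva equation v² = GM(2/r − 1/a) with a = (rₚ + rₐ)/2 = (5e+07 + 5e+08)/2 = 2.75e+08 m.
vₚ = √(GM · (2/rₚ − 1/a)) = √(2.655e+21 · (2/5e+07 − 1/2.75e+08)) m/s ≈ 9.826e+06 m/s = 9826 km/s.
vₐ = √(GM · (2/rₐ − 1/a)) = √(2.655e+21 · (2/5e+08 − 1/2.75e+08)) m/s ≈ 9.826e+05 m/s = 982.6 km/s.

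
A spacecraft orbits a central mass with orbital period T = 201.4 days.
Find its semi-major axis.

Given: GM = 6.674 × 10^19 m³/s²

Convert to SI: T = 201.4 days = 1.7401e+07 s.
Invert Kepler's third law: a = (GM · T² / (4π²))^(1/3).
Substituting T = 1.7401e+07 s and GM = 6.674e+19 m³/s²:
a = (6.674e+19 · (1.7401e+07)² / (4π²))^(1/3) m
a ≈ 7.999e+10 m = 79.99 Gm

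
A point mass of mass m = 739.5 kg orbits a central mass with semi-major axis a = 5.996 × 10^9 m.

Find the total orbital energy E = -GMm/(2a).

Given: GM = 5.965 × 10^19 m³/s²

E = −GMm / (2a).
E = −5.965e+19 · 739.5 / (2 · 5.996e+09) J ≈ -3.678e+12 J = -3.678 TJ.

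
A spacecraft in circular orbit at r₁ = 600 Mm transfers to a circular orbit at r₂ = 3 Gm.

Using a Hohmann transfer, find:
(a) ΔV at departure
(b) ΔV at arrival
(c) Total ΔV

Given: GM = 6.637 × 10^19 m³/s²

Convert to SI: r₁ = 600 Mm = 6e+08 m; r₂ = 3 Gm = 3e+09 m.
Transfer semi-major axis: a_t = (r₁ + r₂)/2 = (6e+08 + 3e+09)/2 = 1.8e+09 m.
Circular speeds: v₁ = √(GM/r₁) = 332591 m/s, v₂ = √(GM/r₂) = 148739 m/s.
Transfer speeds (vis-viva v² = GM(2/r − 1/a_t)): v₁ᵗ = 429373 m/s, v₂ᵗ = 85874.6 m/s.
(a) ΔV₁ = |v₁ᵗ − v₁| ≈ 9.678e+04 m/s = 96.78 km/s.
(b) ΔV₂ = |v₂ − v₂ᵗ| ≈ 6.286e+04 m/s = 62.86 km/s.
(c) ΔV_total = ΔV₁ + ΔV₂ ≈ 1.596e+05 m/s = 159.6 km/s.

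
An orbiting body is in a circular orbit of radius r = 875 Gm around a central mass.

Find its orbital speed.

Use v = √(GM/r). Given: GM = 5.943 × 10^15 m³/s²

Convert to SI: r = 875 Gm = 8.75e+11 m.
For a circular orbit, gravity supplies the centripetal force, so v = √(GM / r).
v = √(5.943e+15 / 8.75e+11) m/s ≈ 82.41 m/s = 82.41 m/s.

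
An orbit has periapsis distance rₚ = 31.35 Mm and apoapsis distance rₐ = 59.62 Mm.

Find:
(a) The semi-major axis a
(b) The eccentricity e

Convert to SI: rₚ = 31.35 Mm = 3.135e+07 m; rₐ = 59.62 Mm = 5.962e+07 m.
(a) a = (rₚ + rₐ) / 2 = (3.135e+07 + 5.962e+07) / 2 ≈ 4.548e+07 m = 45.48 Mm.
(b) e = (rₐ − rₚ) / (rₐ + rₚ) = (5.962e+07 − 3.135e+07) / (5.962e+07 + 3.135e+07) ≈ 0.3108.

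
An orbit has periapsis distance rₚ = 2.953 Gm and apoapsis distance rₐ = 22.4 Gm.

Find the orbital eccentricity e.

Convert to SI: rₚ = 2.953 Gm = 2.953e+09 m; rₐ = 22.4 Gm = 2.24e+10 m.
e = (rₐ − rₚ) / (rₐ + rₚ).
e = (2.24e+10 − 2.953e+09) / (2.24e+10 + 2.953e+09) = 1.9447e+10 / 2.5353e+10 ≈ 0.767.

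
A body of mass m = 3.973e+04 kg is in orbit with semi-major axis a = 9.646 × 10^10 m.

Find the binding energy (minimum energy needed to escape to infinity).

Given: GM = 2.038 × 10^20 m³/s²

Total orbital energy is E = −GMm/(2a); binding energy is E_bind = −E = GMm/(2a).
E_bind = 2.038e+20 · 3.973e+04 / (2 · 9.646e+10) J ≈ 4.197e+13 J = 41.97 TJ.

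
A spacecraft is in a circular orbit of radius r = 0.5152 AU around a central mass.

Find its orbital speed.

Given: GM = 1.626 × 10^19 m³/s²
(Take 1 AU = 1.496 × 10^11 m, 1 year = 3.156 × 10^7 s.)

Convert to SI: r = 0.5152 AU = 7.70739e+10 m.
For a circular orbit, gravity supplies the centripetal force, so v = √(GM / r).
v = √(1.626e+19 / 7.70739e+10) m/s ≈ 1.452e+04 m/s = 3.064 AU/year.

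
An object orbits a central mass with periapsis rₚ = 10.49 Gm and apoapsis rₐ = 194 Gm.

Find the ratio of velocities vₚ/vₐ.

Convert to SI: rₚ = 10.49 Gm = 1.049e+10 m; rₐ = 194 Gm = 1.94e+11 m.
Conservation of angular momentum gives rₚvₚ = rₐvₐ, so vₚ/vₐ = rₐ/rₚ.
vₚ/vₐ = 1.94e+11 / 1.049e+10 ≈ 18.49.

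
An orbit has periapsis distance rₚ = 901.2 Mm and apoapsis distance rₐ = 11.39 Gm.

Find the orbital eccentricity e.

Convert to SI: rₚ = 901.2 Mm = 9.012e+08 m; rₐ = 11.39 Gm = 1.139e+10 m.
e = (rₐ − rₚ) / (rₐ + rₚ).
e = (1.139e+10 − 9.012e+08) / (1.139e+10 + 9.012e+08) = 1.04888e+10 / 1.22912e+10 ≈ 0.8534.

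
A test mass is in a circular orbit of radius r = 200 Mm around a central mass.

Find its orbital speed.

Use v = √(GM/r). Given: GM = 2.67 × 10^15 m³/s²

Convert to SI: r = 200 Mm = 2e+08 m.
For a circular orbit, gravity supplies the centripetal force, so v = √(GM / r).
v = √(2.67e+15 / 2e+08) m/s ≈ 3654 m/s = 3.654 km/s.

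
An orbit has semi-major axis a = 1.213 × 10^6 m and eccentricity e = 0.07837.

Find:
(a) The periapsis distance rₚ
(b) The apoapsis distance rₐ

(a) rₚ = a(1 − e) = 1.213e+06 · (1 − 0.07837) = 1.213e+06 · 0.92163 ≈ 1.118e+06 m = 1.118 × 10^6 m.
(b) rₐ = a(1 + e) = 1.213e+06 · (1 + 0.07837) = 1.213e+06 · 1.07837 ≈ 1.308e+06 m = 1.308 × 10^6 m.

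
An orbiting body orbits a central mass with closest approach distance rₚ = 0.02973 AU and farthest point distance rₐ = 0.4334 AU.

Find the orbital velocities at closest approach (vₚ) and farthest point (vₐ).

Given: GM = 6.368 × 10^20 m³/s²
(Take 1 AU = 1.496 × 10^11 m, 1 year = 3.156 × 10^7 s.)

Convert to SI: rₚ = 0.02973 AU = 4.44761e+09 m; rₐ = 0.4334 AU = 6.48366e+10 m.
Use the vis-viva equation v² = GM(2/r − 1/a) with a = (rₚ + rₐ)/2 = (4.44761e+09 + 6.48366e+10)/2 = 3.46421e+10 m.
vₚ = √(GM · (2/rₚ − 1/a)) = √(6.368e+20 · (2/4.44761e+09 − 1/3.46421e+10)) m/s ≈ 5.177e+05 m/s = 109.2 AU/year.
vₐ = √(GM · (2/rₐ − 1/a)) = √(6.368e+20 · (2/6.48366e+10 − 1/3.46421e+10)) m/s ≈ 3.551e+04 m/s = 7.491 AU/year.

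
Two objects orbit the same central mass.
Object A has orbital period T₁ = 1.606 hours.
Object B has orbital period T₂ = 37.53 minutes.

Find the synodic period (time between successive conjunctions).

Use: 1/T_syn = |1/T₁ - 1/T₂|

Convert to SI: T₁ = 1.606 hours = 5781.6 s; T₂ = 37.53 minutes = 2251.8 s.
T_syn = |T₁ · T₂ / (T₁ − T₂)|.
T_syn = |5781.6 · 2251.8 / (5781.6 − 2251.8)| s ≈ 3688 s = 1.025 hours.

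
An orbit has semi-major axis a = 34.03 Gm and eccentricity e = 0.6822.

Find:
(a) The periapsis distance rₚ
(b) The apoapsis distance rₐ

Convert to SI: a = 34.03 Gm = 3.403e+10 m.
(a) rₚ = a(1 − e) = 3.403e+10 · (1 − 0.6822) = 3.403e+10 · 0.3178 ≈ 1.081e+10 m = 10.81 Gm.
(b) rₐ = a(1 + e) = 3.403e+10 · (1 + 0.6822) = 3.403e+10 · 1.6822 ≈ 5.725e+10 m = 57.25 Gm.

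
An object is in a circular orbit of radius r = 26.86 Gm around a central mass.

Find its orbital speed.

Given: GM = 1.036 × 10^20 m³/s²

Convert to SI: r = 26.86 Gm = 2.686e+10 m.
For a circular orbit, gravity supplies the centripetal force, so v = √(GM / r).
v = √(1.036e+20 / 2.686e+10) m/s ≈ 6.211e+04 m/s = 62.11 km/s.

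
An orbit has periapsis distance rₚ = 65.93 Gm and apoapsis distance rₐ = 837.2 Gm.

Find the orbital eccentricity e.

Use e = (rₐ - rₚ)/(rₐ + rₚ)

Convert to SI: rₚ = 65.93 Gm = 6.593e+10 m; rₐ = 837.2 Gm = 8.372e+11 m.
e = (rₐ − rₚ) / (rₐ + rₚ).
e = (8.372e+11 − 6.593e+10) / (8.372e+11 + 6.593e+10) = 7.7127e+11 / 9.0313e+11 ≈ 0.854.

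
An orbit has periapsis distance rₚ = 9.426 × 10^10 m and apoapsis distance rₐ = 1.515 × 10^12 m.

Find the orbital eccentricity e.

e = (rₐ − rₚ) / (rₐ + rₚ).
e = (1.515e+12 − 9.426e+10) / (1.515e+12 + 9.426e+10) = 1.42074e+12 / 1.60926e+12 ≈ 0.8829.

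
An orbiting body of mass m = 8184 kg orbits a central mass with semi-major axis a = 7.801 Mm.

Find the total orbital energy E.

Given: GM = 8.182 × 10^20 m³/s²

Convert to SI: a = 7.801 Mm = 7.801e+06 m.
E = −GMm / (2a).
E = −8.182e+20 · 8184 / (2 · 7.801e+06) J ≈ -4.292e+17 J = -429.2 PJ.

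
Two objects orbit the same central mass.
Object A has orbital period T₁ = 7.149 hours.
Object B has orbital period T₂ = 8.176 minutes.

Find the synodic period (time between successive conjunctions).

Convert to SI: T₁ = 7.149 hours = 25736.4 s; T₂ = 8.176 minutes = 490.56 s.
T_syn = |T₁ · T₂ / (T₁ − T₂)|.
T_syn = |25736.4 · 490.56 / (25736.4 − 490.56)| s ≈ 500.1 s = 8.335 minutes.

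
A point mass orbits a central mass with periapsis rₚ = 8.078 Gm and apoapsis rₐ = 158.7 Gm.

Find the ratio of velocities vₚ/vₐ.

Convert to SI: rₚ = 8.078 Gm = 8.078e+09 m; rₐ = 158.7 Gm = 1.587e+11 m.
Conservation of angular momentum gives rₚvₚ = rₐvₐ, so vₚ/vₐ = rₐ/rₚ.
vₚ/vₐ = 1.587e+11 / 8.078e+09 ≈ 19.65.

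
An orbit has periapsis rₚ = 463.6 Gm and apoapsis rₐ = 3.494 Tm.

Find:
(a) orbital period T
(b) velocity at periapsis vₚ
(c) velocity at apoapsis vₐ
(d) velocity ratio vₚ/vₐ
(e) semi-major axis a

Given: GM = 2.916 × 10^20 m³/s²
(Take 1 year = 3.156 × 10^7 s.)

Convert to SI: rₚ = 463.6 Gm = 4.636e+11 m; rₐ = 3.494 Tm = 3.494e+12 m.
(a) With a = (rₚ + rₐ)/2 = 1.9788e+12 m, T = 2π √(a³/GM) = 2π √((1.9788e+12)³/2.916e+20) s ≈ 1.024e+09 s
(b) With a = (rₚ + rₐ)/2 = 1.9788e+12 m, vₚ = √(GM (2/rₚ − 1/a)) = √(2.916e+20 · (2/4.636e+11 − 1/1.9788e+12)) m/s ≈ 3.333e+04 m/s
(c) With a = (rₚ + rₐ)/2 = 1.9788e+12 m, vₐ = √(GM (2/rₐ − 1/a)) = √(2.916e+20 · (2/3.494e+12 − 1/1.9788e+12)) m/s ≈ 4422 m/s
(d) Conservation of angular momentum (rₚvₚ = rₐvₐ) gives vₚ/vₐ = rₐ/rₚ = 3.494e+12/4.636e+11 ≈ 7.537
(e) a = (rₚ + rₐ)/2 = (4.636e+11 + 3.494e+12)/2 ≈ 1.979e+12 m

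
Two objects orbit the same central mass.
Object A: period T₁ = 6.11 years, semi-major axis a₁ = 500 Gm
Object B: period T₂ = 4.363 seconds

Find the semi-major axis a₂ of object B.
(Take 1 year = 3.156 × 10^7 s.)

Convert to SI: T₁ = 6.11 years = 1.92832e+08 s; a₁ = 500 Gm = 5e+11 m.
Kepler's third law: (T₁/T₂)² = (a₁/a₂)³ ⇒ a₂ = a₁ · (T₂/T₁)^(2/3).
T₂/T₁ = 4.363 / 1.92832e+08 = 2.2626e-08.
a₂ = 5e+11 · (2.2626e-08)^(2/3) m ≈ 4e+06 m = 4 Mm.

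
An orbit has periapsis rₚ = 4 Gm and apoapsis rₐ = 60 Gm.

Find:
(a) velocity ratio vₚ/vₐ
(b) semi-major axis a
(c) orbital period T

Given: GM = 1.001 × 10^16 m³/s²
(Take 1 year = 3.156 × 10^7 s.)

Convert to SI: rₚ = 4 Gm = 4e+09 m; rₐ = 60 Gm = 6e+10 m.
(a) Conservation of angular momentum (rₚvₚ = rₐvₐ) gives vₚ/vₐ = rₐ/rₚ = 6e+10/4e+09 ≈ 15
(b) a = (rₚ + rₐ)/2 = (4e+09 + 6e+10)/2 ≈ 3.2e+10 m
(c) With a = (rₚ + rₐ)/2 = 3.2e+10 m, T = 2π √(a³/GM) = 2π √((3.2e+10)³/1.001e+16) s ≈ 3.595e+08 s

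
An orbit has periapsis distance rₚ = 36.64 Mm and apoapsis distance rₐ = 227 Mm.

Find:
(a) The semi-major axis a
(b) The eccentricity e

Convert to SI: rₚ = 36.64 Mm = 3.664e+07 m; rₐ = 227 Mm = 2.27e+08 m.
(a) a = (rₚ + rₐ) / 2 = (3.664e+07 + 2.27e+08) / 2 ≈ 1.318e+08 m = 131.8 Mm.
(b) e = (rₐ − rₚ) / (rₐ + rₚ) = (2.27e+08 − 3.664e+07) / (2.27e+08 + 3.664e+07) ≈ 0.722.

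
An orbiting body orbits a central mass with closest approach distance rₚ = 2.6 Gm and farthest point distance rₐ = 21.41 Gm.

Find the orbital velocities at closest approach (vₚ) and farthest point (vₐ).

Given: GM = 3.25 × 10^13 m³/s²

Convert to SI: rₚ = 2.6 Gm = 2.6e+09 m; rₐ = 21.41 Gm = 2.141e+10 m.
Use the vis-viva equation v² = GM(2/r − 1/a) with a = (rₚ + rₐ)/2 = (2.6e+09 + 2.141e+10)/2 = 1.2005e+10 m.
vₚ = √(GM · (2/rₚ − 1/a)) = √(3.25e+13 · (2/2.6e+09 − 1/1.2005e+10)) m/s ≈ 149.3 m/s = 149.3 m/s.
vₐ = √(GM · (2/rₐ − 1/a)) = √(3.25e+13 · (2/2.141e+10 − 1/1.2005e+10)) m/s ≈ 18.13 m/s = 18.13 m/s.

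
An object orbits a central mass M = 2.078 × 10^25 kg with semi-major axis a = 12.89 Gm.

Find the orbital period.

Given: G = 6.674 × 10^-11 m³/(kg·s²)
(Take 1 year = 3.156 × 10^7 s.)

Convert to SI: a = 12.89 Gm = 1.289e+10 m.
GM = G · M = 6.674e-11 · 2.078e+25 = 1.38686e+15 m³/s².
Kepler's third law: T = 2π √(a³ / GM).
Substituting a = 1.289e+10 m and GM = 1.38686e+15 m³/s²:
T = 2π √((1.289e+10)³ / 1.38686e+15) s
T ≈ 2.469e+08 s = 7.824 years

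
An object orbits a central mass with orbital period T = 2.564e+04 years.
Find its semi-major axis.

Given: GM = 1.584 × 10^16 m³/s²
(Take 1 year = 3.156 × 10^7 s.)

Convert to SI: T = 2.564e+04 years = 8.09198e+11 s.
Invert Kepler's third law: a = (GM · T² / (4π²))^(1/3).
Substituting T = 8.09198e+11 s and GM = 1.584e+16 m³/s²:
a = (1.584e+16 · (8.09198e+11)² / (4π²))^(1/3) m
a ≈ 6.405e+12 m = 6.405 Tm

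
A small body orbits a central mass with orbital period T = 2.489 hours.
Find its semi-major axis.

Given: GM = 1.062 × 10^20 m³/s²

Convert to SI: T = 2.489 hours = 8960.4 s.
Invert Kepler's third law: a = (GM · T² / (4π²))^(1/3).
Substituting T = 8960.4 s and GM = 1.062e+20 m³/s²:
a = (1.062e+20 · (8960.4)² / (4π²))^(1/3) m
a ≈ 6e+08 m = 600 Mm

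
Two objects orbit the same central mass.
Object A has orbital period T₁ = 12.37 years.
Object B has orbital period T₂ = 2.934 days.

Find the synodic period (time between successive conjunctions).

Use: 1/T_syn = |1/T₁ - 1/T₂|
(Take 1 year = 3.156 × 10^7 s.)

Convert to SI: T₁ = 12.37 years = 3.90397e+08 s; T₂ = 2.934 days = 253498 s.
T_syn = |T₁ · T₂ / (T₁ − T₂)|.
T_syn = |3.90397e+08 · 253498 / (3.90397e+08 − 253498)| s ≈ 2.537e+05 s = 2.936 days.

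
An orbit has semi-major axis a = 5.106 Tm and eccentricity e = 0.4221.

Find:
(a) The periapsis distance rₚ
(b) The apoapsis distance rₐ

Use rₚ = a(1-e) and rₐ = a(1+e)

Convert to SI: a = 5.106 Tm = 5.106e+12 m.
(a) rₚ = a(1 − e) = 5.106e+12 · (1 − 0.4221) = 5.106e+12 · 0.5779 ≈ 2.951e+12 m = 2.951 Tm.
(b) rₐ = a(1 + e) = 5.106e+12 · (1 + 0.4221) = 5.106e+12 · 1.4221 ≈ 7.261e+12 m = 7.261 Tm.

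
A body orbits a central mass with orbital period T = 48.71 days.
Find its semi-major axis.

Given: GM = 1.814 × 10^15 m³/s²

Convert to SI: T = 48.71 days = 4.20854e+06 s.
Invert Kepler's third law: a = (GM · T² / (4π²))^(1/3).
Substituting T = 4.20854e+06 s and GM = 1.814e+15 m³/s²:
a = (1.814e+15 · (4.20854e+06)² / (4π²))^(1/3) m
a ≈ 9.336e+08 m = 9.336 × 10^8 m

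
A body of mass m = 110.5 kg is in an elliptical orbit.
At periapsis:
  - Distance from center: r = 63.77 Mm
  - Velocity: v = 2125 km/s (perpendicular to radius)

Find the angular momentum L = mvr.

Convert to SI: r = 63.77 Mm = 6.377e+07 m; v = 2125 km/s = 2.125e+06 m/s.
Since v is perpendicular to r, L = m · v · r.
L = 110.5 · 2.125e+06 · 6.377e+07 kg·m²/s ≈ 1.497e+16 kg·m²/s.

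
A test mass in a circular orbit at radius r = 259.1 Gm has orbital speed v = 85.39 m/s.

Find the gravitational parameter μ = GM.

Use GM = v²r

Convert to SI: r = 259.1 Gm = 2.591e+11 m.
For a circular orbit v² = GM/r, so GM = v² · r.
GM = (85.39)² · 2.591e+11 m³/s² ≈ 1.889e+15 m³/s² = 1.889 × 10^15 m³/s².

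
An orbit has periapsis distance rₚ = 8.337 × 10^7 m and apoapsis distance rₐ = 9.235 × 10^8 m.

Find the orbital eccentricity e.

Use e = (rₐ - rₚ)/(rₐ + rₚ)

e = (rₐ − rₚ) / (rₐ + rₚ).
e = (9.235e+08 − 8.337e+07) / (9.235e+08 + 8.337e+07) = 8.4013e+08 / 1.00687e+09 ≈ 0.8344.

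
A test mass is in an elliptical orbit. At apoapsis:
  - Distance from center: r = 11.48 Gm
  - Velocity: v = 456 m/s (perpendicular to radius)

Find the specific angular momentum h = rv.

Convert to SI: r = 11.48 Gm = 1.148e+10 m.
With v perpendicular to r, h = r · v.
h = 1.148e+10 · 456 m²/s ≈ 5.235e+12 m²/s.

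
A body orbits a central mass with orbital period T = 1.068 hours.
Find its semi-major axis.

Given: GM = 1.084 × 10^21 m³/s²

Convert to SI: T = 1.068 hours = 3844.8 s.
Invert Kepler's third law: a = (GM · T² / (4π²))^(1/3).
Substituting T = 3844.8 s and GM = 1.084e+21 m³/s²:
a = (1.084e+21 · (3844.8)² / (4π²))^(1/3) m
a ≈ 7.404e+08 m = 740.4 Mm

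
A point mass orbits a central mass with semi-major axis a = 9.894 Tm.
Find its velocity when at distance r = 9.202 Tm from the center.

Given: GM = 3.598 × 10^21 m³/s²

Convert to SI: a = 9.894 Tm = 9.894e+12 m; r = 9.202 Tm = 9.202e+12 m.
Vis-viva: v = √(GM · (2/r − 1/a)).
2/r − 1/a = 2/9.202e+12 − 1/9.894e+12 = 1.16273e-13 m⁻¹.
v = √(3.598e+21 · 1.16273e-13) m/s ≈ 2.045e+04 m/s = 20.45 km/s.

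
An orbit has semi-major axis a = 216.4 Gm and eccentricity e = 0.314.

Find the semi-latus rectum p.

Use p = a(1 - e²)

Convert to SI: a = 216.4 Gm = 2.164e+11 m.
p = a (1 − e²).
p = 2.164e+11 · (1 − (0.314)²) = 2.164e+11 · 0.901404 ≈ 1.951e+11 m = 195.1 Gm.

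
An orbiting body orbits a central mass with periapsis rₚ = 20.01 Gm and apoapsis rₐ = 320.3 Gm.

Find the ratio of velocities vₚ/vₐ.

Convert to SI: rₚ = 20.01 Gm = 2.001e+10 m; rₐ = 320.3 Gm = 3.203e+11 m.
Conservation of angular momentum gives rₚvₚ = rₐvₐ, so vₚ/vₐ = rₐ/rₚ.
vₚ/vₐ = 3.203e+11 / 2.001e+10 ≈ 16.01.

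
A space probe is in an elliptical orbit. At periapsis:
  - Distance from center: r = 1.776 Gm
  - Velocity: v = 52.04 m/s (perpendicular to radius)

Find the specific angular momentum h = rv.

Convert to SI: r = 1.776 Gm = 1.776e+09 m.
With v perpendicular to r, h = r · v.
h = 1.776e+09 · 52.04 m²/s ≈ 9.242e+10 m²/s.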